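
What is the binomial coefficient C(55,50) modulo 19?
13

Using Lucas' theorem:
Write n=55 and k=50 in base 19:
n in base 19: [2, 17]
k in base 19: [2, 12]
C(55,50) mod 19 = ∏ C(n_i, k_i) mod 19
Digit binomials (mod 19): C(2,2) = 1; C(17,12) = 6188 ≡ 13
Product: 1 × 13 = 13 ≡ 13 (mod 19)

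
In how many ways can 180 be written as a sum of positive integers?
684957390936

p(n) counts ways to write n as a sum of positive integers (order ignored).
Euler's pentagonal recurrence: p(k) = p(k-1) + p(k-2) - p(k-5) - p(k-7) + p(k-12) + p(k-15) - ... (offsets j(3j∓1)/2, signs ++--, p(0)=1, p(<0)=0).
DP table for k = 0..179: p(0)=1, p(1)=1, p(2)=2, p(3)=3, p(4)=5, p(5)=7, p(6)=11, p(7)=15, p(8)=22, p(9)=30, p(10)=42, p(11)=56, p(12)=77, p(13)=101, p(14)=135, p(15)=176, p(16)=231, p(17)=297, p(18)=385, p(19)=490, p(20)=627, p(21)=792, p(22)=1002, p(23)=1255, p(24)=1575, p(25)=1958, p(26)=2436, p(27)=3010, p(28)=3718, p(29)=4565, p(30)=5604, p(31)=6842, p(32)=8349, p(33)=10143, p(34)=12310, p(35)=14883, p(36)=17977, p(37)=21637, p(38)=26015, p(39)=31185, p(40)=37338, p(41)=44583, p(42)=53174, p(43)=63261, p(44)=75175, p(45)=89134, p(46)=105558, p(47)=124754, p(48)=147273, p(49)=173525, p(50)=204226, p(51)=239943, p(52)=281589, p(53)=329931, p(54)=386155, p(55)=451276, p(56)=526823, p(57)=614154, p(58)=715220, p(59)=831820, p(60)=966467, p(61)=1121505, p(62)=1300156, p(63)=1505499, p(64)=1741630, p(65)=2012558, p(66)=2323520, p(67)=2679689, p(68)=3087735, p(69)=3554345, p(70)=4087968, p(71)=4697205, p(72)=5392783, p(73)=6185689, p(74)=7089500, p(75)=8118264, p(76)=9289091, p(77)=10619863, p(78)=12132164, p(79)=13848650, p(80)=15796476, p(81)=18004327, p(82)=20506255, p(83)=23338469, p(84)=26543660, p(85)=30167357, p(86)=34262962, p(87)=38887673, p(88)=44108109, p(89)=49995925, p(90)=56634173, p(91)=64112359, p(92)=72533807, p(93)=82010177, p(94)=92669720, p(95)=104651419, p(96)=118114304, p(97)=133230930, p(98)=150198136, p(99)=169229875, p(100)=190569292, p(101)=214481126, p(102)=241265379, p(103)=271248950, p(104)=304801365, p(105)=342325709, p(106)=384276336, p(107)=431149389, p(108)=483502844, p(109)=541946240, p(110)=607163746, p(111)=679903203, p(112)=761002156, p(113)=851376628, p(114)=952050665, p(115)=1064144451, p(116)=1188908248, p(117)=1327710076, p(118)=1482074143, p(119)=1653668665, p(120)=1844349560, p(121)=2056148051, p(122)=2291320912, p(123)=2552338241, p(124)=2841940500, p(125)=3163127352, p(126)=3519222692, p(127)=3913864295, p(128)=4351078600, p(129)=4835271870, p(130)=5371315400, p(131)=5964539504, p(132)=6620830889, p(133)=7346629512, p(134)=8149040695, p(135)=9035836076, p(136)=10015581680, p(137)=11097645016, p(138)=12292341831, p(139)=13610949895, p(140)=15065878135, p(141)=16670689208, p(142)=18440293320, p(143)=20390982757, p(144)=22540654445, p(145)=24908858009, p(146)=27517052599, p(147)=30388671978, p(148)=33549419497, p(149)=37027355200, p(150)=40853235313, p(151)=45060624582, p(152)=49686288421, p(153)=54770336324, p(154)=60356673280, p(155)=66493182097, p(156)=73232243759, p(157)=80630964769, p(158)=88751778802, p(159)=97662728555, p(160)=107438159466, p(161)=118159068427, p(162)=129913904637, p(163)=142798995930, p(164)=156919475295, p(165)=172389800255, p(166)=189334822579, p(167)=207890420102, p(168)=228204732751, p(169)=250438925115, p(170)=274768617130, p(171)=301384802048, p(172)=330495499613, p(173)=362326859895, p(174)=397125074750, p(175)=435157697830, p(176)=476715857290, p(177)=522115831195, p(178)=571701605655, p(179)=625846753120.
Final step: p(180) = p(179) + p(178) - p(175) - p(173) + p(168) + p(165) - p(158) - p(154) + p(145) + p(140) - p(129) - p(123) + p(110) + p(103) - p(88) - p(80) + p(63) + p(54) - p(35) - p(25) + p(4)
= 625846753120 + 571701605655 - 435157697830 - 362326859895 + 228204732751 + 172389800255 - 88751778802 - 60356673280 + 24908858009 + 15065878135 - 4835271870 - 2552338241 + 607163746 + 271248950 - 44108109 - 15796476 + 1505499 + 386155 - 14883 - 1958 + 5
= 684957390936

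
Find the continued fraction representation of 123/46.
[2; 1, 2, 15]

Euclidean algorithm steps:
123 = 2 × 46 + 31
46 = 1 × 31 + 15
31 = 2 × 15 + 1
15 = 15 × 1 + 0
Continued fraction: [2; 1, 2, 15]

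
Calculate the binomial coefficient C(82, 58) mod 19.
5

Using Lucas' theorem:
Write n=82 and k=58 in base 19:
n in base 19: [4, 6]
k in base 19: [3, 1]
C(82,58) mod 19 = ∏ C(n_i, k_i) mod 19
Digit binomials (mod 19): C(4,3) = 4; C(6,1) = 6
Product: 4 × 6 = 24 ≡ 5 (mod 19)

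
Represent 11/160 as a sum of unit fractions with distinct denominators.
1/15 + 1/480

Greedy algorithm:
11/160: ceiling(160/11) = 15, use 1/15
1/480: ceiling(480/1) = 480, use 1/480
Result: 11/160 = 1/15 + 1/480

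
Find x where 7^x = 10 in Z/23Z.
21

Baby-step giant-step with step n = ⌈√23⌉ = 5.
Baby steps 7^j mod 23 (j:value) for j=0..4: 0:1, 1:7, 2:3, 3:21, 4:9.
Giant-step multiplier: 7^(-5) ≡ 7^(22-5) = 7^17 ≡ 19 (mod 23).
Giant steps γ_i = 10·19^i mod 23: γ_0=10, γ_1=6, γ_2=22, γ_3=4, γ_4=7 (in table at j=1).
x = i·n + j = 4·5 + 1 = 21.
Check: 7^21 ≡ 10 (mod 23).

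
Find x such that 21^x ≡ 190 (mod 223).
81

Baby-step giant-step with step n = ⌈√223⌉ = 15.
Baby steps 21^j mod 223 (j:value) for j=0..14: 0:1, 1:21, 2:218, 3:118, 4:25, 5:79, 6:98, 7:51, 8:179, 9:191, 10:220, 11:160, 12:15, 13:92, 14:148.
Giant-step multiplier: 21^(-15) ≡ 21^(222-15) = 21^207 ≡ 207 (mod 223).
Giant steps γ_i = 190·207^i mod 223: γ_0=190, γ_1=82, γ_2=26, γ_3=30, γ_4=189, γ_5=98 (in table at j=6).
x = i·n + j = 5·15 + 6 = 81.
Check: 21^81 ≡ 190 (mod 223).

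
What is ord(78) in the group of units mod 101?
25

101 is prime, so ord(78) divides φ(101) = 100.
Divisors of 100: 1, 2, 4, 5, 10, 20, 25, 50, 100.
Repeated squaring: 78^1 ≡ 78, 78^2 ≡ 24, 78^4 ≡ 71, 78^8 ≡ 92, 78^16 ≡ 81, 78^32 ≡ 97, 78^64 ≡ 16 (mod 101).
Test 78^d mod 101 for each divisor d in increasing order:
78^1 ≡ 78
78^2 ≡ 24
78^4 ≡ 71
78^5 = 78^4·78^1 ≡ 84
78^10 = 78^8·78^2 ≡ 87
78^20 = 78^16·78^4 ≡ 95
78^25 = 78^16·78^8·78^1 ≡ 1  ← first divisor giving 1
The order is 25.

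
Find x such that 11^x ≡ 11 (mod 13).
1

Baby-step giant-step with step n = ⌈√13⌉ = 4.
Baby steps 11^j mod 13 (j:value) for j=0..3: 0:1, 1:11, 2:4, 3:5.
h = 11 is already in the table at j=1, so x = 1.
Check: 11^1 ≡ 11 (mod 13).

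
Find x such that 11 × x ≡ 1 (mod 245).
156

gcd(11, 245) = 1, so the inverse exists.
Extended Euclidean algorithm on (245, 11):
245 = 22 × 11 + 3  ⟹  3 = (1)·245 + (-22)·11
11 = 3 × 3 + 2  ⟹  2 = (-3)·245 + (67)·11
3 = 1 × 2 + 1  ⟹  1 = (4)·245 + (-89)·11
So (-89)·11 ≡ 1 (mod 245), i.e. 11^(-1) ≡ -89 ≡ 156 (mod 245).
Check: 11 × 156 = 1716 ≡ 1 (mod 245)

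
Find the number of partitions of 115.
1064144451

p(n) counts ways to write n as a sum of positive integers (order ignored).
Euler's pentagonal recurrence: p(k) = p(k-1) + p(k-2) - p(k-5) - p(k-7) + p(k-12) + p(k-15) - ... (offsets j(3j∓1)/2, signs ++--, p(0)=1, p(<0)=0).
DP table for k = 0..114: p(0)=1, p(1)=1, p(2)=2, p(3)=3, p(4)=5, p(5)=7, p(6)=11, p(7)=15, p(8)=22, p(9)=30, p(10)=42, p(11)=56, p(12)=77, p(13)=101, p(14)=135, p(15)=176, p(16)=231, p(17)=297, p(18)=385, p(19)=490, p(20)=627, p(21)=792, p(22)=1002, p(23)=1255, p(24)=1575, p(25)=1958, p(26)=2436, p(27)=3010, p(28)=3718, p(29)=4565, p(30)=5604, p(31)=6842, p(32)=8349, p(33)=10143, p(34)=12310, p(35)=14883, p(36)=17977, p(37)=21637, p(38)=26015, p(39)=31185, p(40)=37338, p(41)=44583, p(42)=53174, p(43)=63261, p(44)=75175, p(45)=89134, p(46)=105558, p(47)=124754, p(48)=147273, p(49)=173525, p(50)=204226, p(51)=239943, p(52)=281589, p(53)=329931, p(54)=386155, p(55)=451276, p(56)=526823, p(57)=614154, p(58)=715220, p(59)=831820, p(60)=966467, p(61)=1121505, p(62)=1300156, p(63)=1505499, p(64)=1741630, p(65)=2012558, p(66)=2323520, p(67)=2679689, p(68)=3087735, p(69)=3554345, p(70)=4087968, p(71)=4697205, p(72)=5392783, p(73)=6185689, p(74)=7089500, p(75)=8118264, p(76)=9289091, p(77)=10619863, p(78)=12132164, p(79)=13848650, p(80)=15796476, p(81)=18004327, p(82)=20506255, p(83)=23338469, p(84)=26543660, p(85)=30167357, p(86)=34262962, p(87)=38887673, p(88)=44108109, p(89)=49995925, p(90)=56634173, p(91)=64112359, p(92)=72533807, p(93)=82010177, p(94)=92669720, p(95)=104651419, p(96)=118114304, p(97)=133230930, p(98)=150198136, p(99)=169229875, p(100)=190569292, p(101)=214481126, p(102)=241265379, p(103)=271248950, p(104)=304801365, p(105)=342325709, p(106)=384276336, p(107)=431149389, p(108)=483502844, p(109)=541946240, p(110)=607163746, p(111)=679903203, p(112)=761002156, p(113)=851376628, p(114)=952050665.
Final step: p(115) = p(114) + p(113) - p(110) - p(108) + p(103) + p(100) - p(93) - p(89) + p(80) + p(75) - p(64) - p(58) + p(45) + p(38) - p(23) - p(15)
= 952050665 + 851376628 - 607163746 - 483502844 + 271248950 + 190569292 - 82010177 - 49995925 + 15796476 + 8118264 - 1741630 - 715220 + 89134 + 26015 - 1255 - 176
= 1064144451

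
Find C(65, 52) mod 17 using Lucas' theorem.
14

Using Lucas' theorem:
Write n=65 and k=52 in base 17:
n in base 17: [3, 14]
k in base 17: [3, 1]
C(65,52) mod 17 = ∏ C(n_i, k_i) mod 17
Digit binomials (mod 17): C(3,3) = 1; C(14,1) = 14
Product: 1 × 14 = 14 ≡ 14 (mod 17)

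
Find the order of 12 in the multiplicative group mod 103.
102

103 is prime, so ord(12) divides φ(103) = 102.
Divisors of 102: 1, 2, 3, 6, 17, 34, 51, 102.
Repeated squaring: 12^1 ≡ 12, 12^2 ≡ 41, 12^4 ≡ 33, 12^8 ≡ 59, 12^16 ≡ 82, 12^32 ≡ 29, 12^64 ≡ 17 (mod 103).
Test 12^d mod 103 for each divisor d in increasing order:
12^1 ≡ 12
12^2 ≡ 41
12^3 = 12^2·12^1 ≡ 80
12^6 = 12^4·12^2 ≡ 14
12^17 = 12^16·12^1 ≡ 57
12^34 = 12^32·12^2 ≡ 56
12^51 = 12^32·12^16·12^2·12^1 ≡ 102
12^102 = 12^64·12^32·12^4·12^2 ≡ 1  ← first divisor giving 1
The order is 102.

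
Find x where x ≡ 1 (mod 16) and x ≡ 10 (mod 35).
465

Using Chinese Remainder Theorem:
M = 16 × 35 = 560
M1 = 35, M2 = 16
y1 = 35^(-1) mod 16 = 11
y2 = 16^(-1) mod 35 = 11
x = (1×35×11 + 10×16×11) mod 560 = 465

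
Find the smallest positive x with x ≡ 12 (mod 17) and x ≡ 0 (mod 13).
182

Using Chinese Remainder Theorem:
M = 17 × 13 = 221
M1 = 13, M2 = 17
y1 = 13^(-1) mod 17 = 4
y2 = 17^(-1) mod 13 = 10
x = (12×13×4 + 0×17×10) mod 221 = 182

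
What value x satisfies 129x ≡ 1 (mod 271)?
250

gcd(129, 271) = 1, so the inverse exists.
Extended Euclidean algorithm on (271, 129):
271 = 2 × 129 + 13  ⟹  13 = (1)·271 + (-2)·129
129 = 9 × 13 + 12  ⟹  12 = (-9)·271 + (19)·129
13 = 1 × 12 + 1  ⟹  1 = (10)·271 + (-21)·129
So (-21)·129 ≡ 1 (mod 271), i.e. 129^(-1) ≡ -21 ≡ 250 (mod 271).
Check: 129 × 250 = 32250 ≡ 1 (mod 271)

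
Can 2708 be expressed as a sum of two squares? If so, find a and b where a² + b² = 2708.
2² + 52² (a=2, b=52)

Factorization: 2708 = 2^2 × 677
By Fermat: n is sum of two squares iff every prime p ≡ 3 (mod 4) appears to even power.
All primes ≡ 3 (mod 4) appear to even power.
Search a = 0, 1, 2, … for 2708 - a² a perfect square: first hit at a = 2: 2708 - 4 = 2704 = 52².
2708 = 2² + 52² = 4 + 2704 ✓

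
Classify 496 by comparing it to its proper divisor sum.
perfect

Proper divisors of 496: sum = 1 + 2 + 4 + 8 + 16 + 31 + 62 + 124 + 248 = 496
Since 496 = 496, 496 is perfect.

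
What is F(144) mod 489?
408

Matrix identity: Q^n = [[F_(n+1), F_n], [F_n, F_(n-1)]] with Q = [[1,1],[1,0]].
n = 144 = 10010000₂. Square-and-multiply, entries mod 489:
Q^1 = [[1,1],[1,0]]
Q^2 = (Q^1)² = [[2,1],[1,1]]
Q^4 = (Q^2)² = [[5,3],[3,2]]
Q^9 = (Q^4)²·Q = [[55,34],[34,21]]
Q^18 = (Q^9)² = [[269,139],[139,130]]
Q^36 = (Q^18)² = [[239,204],[204,35]]
Q^72 = (Q^36)² = [[448,150],[150,298]]
Q^144 = (Q^72)² = [[220,408],[408,301]]
F_144 mod 489 = Q^144[0][1] = 408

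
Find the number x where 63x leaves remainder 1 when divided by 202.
93

gcd(63, 202) = 1, so the inverse exists.
Extended Euclidean algorithm on (202, 63):
202 = 3 × 63 + 13  ⟹  13 = (1)·202 + (-3)·63
63 = 4 × 13 + 11  ⟹  11 = (-4)·202 + (13)·63
13 = 1 × 11 + 2  ⟹  2 = (5)·202 + (-16)·63
11 = 5 × 2 + 1  ⟹  1 = (-29)·202 + (93)·63
So (93)·63 ≡ 1 (mod 202), i.e. 63^(-1) ≡ 93 (mod 202).
Check: 63 × 93 = 5859 ≡ 1 (mod 202)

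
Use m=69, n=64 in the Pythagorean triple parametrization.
(665, 8832, 8857)

Euclid's formula: a = m² - n², b = 2mn, c = m² + n²
m = 69, n = 64
a = 69² - 64² = 4761 - 4096 = 665
b = 2 × 69 × 64 = 8832
c = 69² + 64² = 4761 + 4096 = 8857
Verification: 665² + 8832² = 442225 + 78004224 = 78446449 = 8857² ✓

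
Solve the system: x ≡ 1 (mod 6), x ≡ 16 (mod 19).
73

Using Chinese Remainder Theorem:
M = 6 × 19 = 114
M1 = 19, M2 = 6
y1 = 19^(-1) mod 6 = 1
y2 = 6^(-1) mod 19 = 16
x = (1×19×1 + 16×6×16) mod 114 = 73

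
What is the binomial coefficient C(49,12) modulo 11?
9

Using Lucas' theorem:
Write n=49 and k=12 in base 11:
n in base 11: [4, 5]
k in base 11: [1, 1]
C(49,12) mod 11 = ∏ C(n_i, k_i) mod 11
Digit binomials (mod 11): C(4,1) = 4; C(5,1) = 5
Product: 4 × 5 = 20 ≡ 9 (mod 11)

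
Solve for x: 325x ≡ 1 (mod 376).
317

gcd(325, 376) = 1, so the inverse exists.
Extended Euclidean algorithm on (376, 325):
376 = 1 × 325 + 51  ⟹  51 = (1)·376 + (-1)·325
325 = 6 × 51 + 19  ⟹  19 = (-6)·376 + (7)·325
51 = 2 × 19 + 13  ⟹  13 = (13)·376 + (-15)·325
19 = 1 × 13 + 6  ⟹  6 = (-19)·376 + (22)·325
13 = 2 × 6 + 1  ⟹  1 = (51)·376 + (-59)·325
So (-59)·325 ≡ 1 (mod 376), i.e. 325^(-1) ≡ -59 ≡ 317 (mod 376).
Check: 325 × 317 = 103025 ≡ 1 (mod 376)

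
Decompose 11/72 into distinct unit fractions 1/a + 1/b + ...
1/7 + 1/101 + 1/50904

Greedy algorithm:
11/72: ceiling(72/11) = 7, use 1/7
5/504: ceiling(504/5) = 101, use 1/101
1/50904: ceiling(50904/1) = 50904, use 1/50904
Result: 11/72 = 1/7 + 1/101 + 1/50904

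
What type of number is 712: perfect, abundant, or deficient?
deficient

Proper divisors of 712: sum = 1 + 2 + 4 + 8 + 89 + 178 + 356 = 638
Since 638 < 712, 712 is deficient.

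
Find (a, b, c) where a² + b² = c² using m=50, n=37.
(1131, 3700, 3869)

Euclid's formula: a = m² - n², b = 2mn, c = m² + n²
m = 50, n = 37
a = 50² - 37² = 2500 - 1369 = 1131
b = 2 × 50 × 37 = 3700
c = 50² + 37² = 2500 + 1369 = 3869
Verification: 1131² + 3700² = 1279161 + 13690000 = 14969161 = 3869² ✓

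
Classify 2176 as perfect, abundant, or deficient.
abundant

Proper divisors of 2176: sum = 1 + 2 + 4 + 8 + 16 + 17 + 32 + 34 + 64 + 68 + 128 + 136 + 272 + 544 + 1088 = 2414
Since 2414 > 2176, 2176 is abundant.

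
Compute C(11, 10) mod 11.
0

Using Lucas' theorem:
Write n=11 and k=10 in base 11:
n in base 11: [1, 0]
k in base 11: [0, 10]
C(11,10) mod 11 = ∏ C(n_i, k_i) mod 11
Digit binomials (mod 11): C(1,0) = 1; C(0,10) = 0 (k_i > n_i)
Product: 1 × 0 = 0 ≡ 0 (mod 11)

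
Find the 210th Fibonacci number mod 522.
406

Matrix identity: Q^n = [[F_(n+1), F_n], [F_n, F_(n-1)]] with Q = [[1,1],[1,0]].
n = 210 = 11010010₂. Square-and-multiply, entries mod 522:
Q^1 = [[1,1],[1,0]]
Q^3 = (Q^1)²·Q = [[3,2],[2,1]]
Q^6 = (Q^3)² = [[13,8],[8,5]]
Q^13 = (Q^6)²·Q = [[377,233],[233,144]]
Q^26 = (Q^13)² = [[146,289],[289,379]]
Q^52 = (Q^26)² = [[437,345],[345,92]]
Q^105 = (Q^52)²·Q = [[253,448],[448,327]]
Q^210 = (Q^105)² = [[59,406],[406,175]]
F_210 mod 522 = Q^210[0][1] = 406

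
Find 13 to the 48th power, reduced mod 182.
169

Repeated squaring. Binary of 48 = 110000.
13^1 ≡ 13 (mod 182); 13^2 ≡ 169 (mod 182); 13^4 ≡ 169 (mod 182); 13^8 ≡ 169 (mod 182); 13^16 ≡ 169 (mod 182); 13^32 ≡ 169 (mod 182)
13^48 = 13^16 × 13^32 ≡ 169 (mod 182)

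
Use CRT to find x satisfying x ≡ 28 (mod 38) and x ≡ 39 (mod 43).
598

Using Chinese Remainder Theorem:
M = 38 × 43 = 1634
M1 = 43, M2 = 38
y1 = 43^(-1) mod 38 = 23
y2 = 38^(-1) mod 43 = 17
x = (28×43×23 + 39×38×17) mod 1634 = 598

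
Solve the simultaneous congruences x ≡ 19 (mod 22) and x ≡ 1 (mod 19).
305

Using Chinese Remainder Theorem:
M = 22 × 19 = 418
M1 = 19, M2 = 22
y1 = 19^(-1) mod 22 = 7
y2 = 22^(-1) mod 19 = 13
x = (19×19×7 + 1×22×13) mod 418 = 305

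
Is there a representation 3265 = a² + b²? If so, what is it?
4² + 57² (a=4, b=57)

Factorization: 3265 = 5 × 653
By Fermat: n is sum of two squares iff every prime p ≡ 3 (mod 4) appears to even power.
All primes ≡ 3 (mod 4) appear to even power.
Search a = 0, 1, 2, … for 3265 - a² a perfect square: first hit at a = 4: 3265 - 16 = 3249 = 57².
3265 = 4² + 57² = 16 + 3249 ✓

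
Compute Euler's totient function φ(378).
108

378 = 2 × 3^3 × 7
φ(n) = n × ∏(1 - 1/p) for each prime p dividing n
φ(378) = 378 × (1 - 1/2) × (1 - 1/3) × (1 - 1/7) = 108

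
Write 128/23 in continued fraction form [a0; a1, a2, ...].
[5; 1, 1, 3, 3]

Euclidean algorithm steps:
128 = 5 × 23 + 13
23 = 1 × 13 + 10
13 = 1 × 10 + 3
10 = 3 × 3 + 1
3 = 3 × 1 + 0
Continued fraction: [5; 1, 1, 3, 3]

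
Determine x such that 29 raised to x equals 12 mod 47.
20

Baby-step giant-step with step n = ⌈√47⌉ = 7.
Baby steps 29^j mod 47 (j:value) for j=0..6: 0:1, 1:29, 2:42, 3:43, 4:25, 5:20, 6:16.
Giant-step multiplier: 29^(-7) ≡ 29^(46-7) = 29^39 ≡ 39 (mod 47).
Giant steps γ_i = 12·39^i mod 47: γ_0=12, γ_1=45, γ_2=16 (in table at j=6).
x = i·n + j = 2·7 + 6 = 20.
Check: 29^20 ≡ 12 (mod 47).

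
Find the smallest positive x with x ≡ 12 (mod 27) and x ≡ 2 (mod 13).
93

Using Chinese Remainder Theorem:
M = 27 × 13 = 351
M1 = 13, M2 = 27
y1 = 13^(-1) mod 27 = 25
y2 = 27^(-1) mod 13 = 1
x = (12×13×25 + 2×27×1) mod 351 = 93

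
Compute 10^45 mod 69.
10

Repeated squaring. Binary of 45 = 101101.
10^1 ≡ 10 (mod 69); 10^2 ≡ 31 (mod 69); 10^4 ≡ 64 (mod 69); 10^8 ≡ 25 (mod 69); 10^16 ≡ 4 (mod 69); 10^32 ≡ 16 (mod 69)
10^45 = 10^1 × 10^4 × 10^8 × 10^32 ≡ 10 (mod 69)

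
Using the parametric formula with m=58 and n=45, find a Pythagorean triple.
(1339, 5220, 5389)

Euclid's formula: a = m² - n², b = 2mn, c = m² + n²
m = 58, n = 45
a = 58² - 45² = 3364 - 2025 = 1339
b = 2 × 58 × 45 = 5220
c = 58² + 45² = 3364 + 2025 = 5389
Verification: 1339² + 5220² = 1792921 + 27248400 = 29041321 = 5389² ✓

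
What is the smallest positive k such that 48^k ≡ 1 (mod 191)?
95

191 is prime, so ord(48) divides φ(191) = 190.
Divisors of 190: 1, 2, 5, 10, 19, 38, 95, 190.
Repeated squaring: 48^1 ≡ 48, 48^2 ≡ 12, 48^4 ≡ 144, 48^8 ≡ 108, 48^16 ≡ 13, 48^32 ≡ 169, 48^64 ≡ 102, 48^128 ≡ 90 (mod 191).
Test 48^d mod 191 for each divisor d in increasing order:
48^1 ≡ 48
48^2 ≡ 12
48^5 = 48^4·48^1 ≡ 36
48^10 = 48^8·48^2 ≡ 150
48^19 = 48^16·48^2·48^1 ≡ 39
48^38 = 48^32·48^4·48^2 ≡ 184
48^95 = 48^64·48^16·48^8·48^4·48^2·48^1 ≡ 1  ← first divisor giving 1
The order is 95.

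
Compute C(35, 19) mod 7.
0

Using Lucas' theorem:
Write n=35 and k=19 in base 7:
n in base 7: [5, 0]
k in base 7: [2, 5]
C(35,19) mod 7 = ∏ C(n_i, k_i) mod 7
Digit binomials (mod 7): C(5,2) = 10 ≡ 3; C(0,5) = 0 (k_i > n_i)
Product: 3 × 0 = 0 ≡ 0 (mod 7)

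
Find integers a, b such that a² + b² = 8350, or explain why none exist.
Not possible

Factorization: 8350 = 2 × 5^2 × 167
By Fermat: n is sum of two squares iff every prime p ≡ 3 (mod 4) appears to even power.
Prime(s) ≡ 3 (mod 4) with odd exponent: [(167, 1)]
Therefore 8350 cannot be expressed as a² + b².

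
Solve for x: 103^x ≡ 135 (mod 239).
30

Baby-step giant-step with step n = ⌈√239⌉ = 16.
Baby steps 103^j mod 239 (j:value) for j=0..15: 0:1, 1:103, 2:93, 3:19, 4:45, 5:94, 6:122, 7:138, 8:113, 9:167, 10:232, 11:235, 12:66, 13:106, 14:163, 15:59.
Giant-step multiplier: 103^(-16) ≡ 103^(238-16) = 103^222 ≡ 157 (mod 239).
Giant steps γ_i = 135·157^i mod 239: γ_0=135, γ_1=163 (in table at j=14).
x = i·n + j = 1·16 + 14 = 30.
Check: 103^30 ≡ 135 (mod 239).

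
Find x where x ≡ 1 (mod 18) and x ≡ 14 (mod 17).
235

Using Chinese Remainder Theorem:
M = 18 × 17 = 306
M1 = 17, M2 = 18
y1 = 17^(-1) mod 18 = 17
y2 = 18^(-1) mod 17 = 1
x = (1×17×17 + 14×18×1) mod 306 = 235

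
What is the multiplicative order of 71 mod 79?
26

79 is prime, so ord(71) divides φ(79) = 78.
Divisors of 78: 1, 2, 3, 6, 13, 26, 39, 78.
Repeated squaring: 71^1 ≡ 71, 71^2 ≡ 64, 71^4 ≡ 67, 71^8 ≡ 65, 71^16 ≡ 38, 71^32 ≡ 22, 71^64 ≡ 10 (mod 79).
Test 71^d mod 79 for each divisor d in increasing order:
71^1 ≡ 71
71^2 ≡ 64
71^3 = 71^2·71^1 ≡ 41
71^6 = 71^4·71^2 ≡ 22
71^13 = 71^8·71^4·71^1 ≡ 78
71^26 = 71^16·71^8·71^2 ≡ 1  ← first divisor giving 1
The order is 26.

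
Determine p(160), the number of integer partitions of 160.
107438159466

p(n) counts ways to write n as a sum of positive integers (order ignored).
Euler's pentagonal recurrence: p(k) = p(k-1) + p(k-2) - p(k-5) - p(k-7) + p(k-12) + p(k-15) - ... (offsets j(3j∓1)/2, signs ++--, p(0)=1, p(<0)=0).
DP table for k = 0..159: p(0)=1, p(1)=1, p(2)=2, p(3)=3, p(4)=5, p(5)=7, p(6)=11, p(7)=15, p(8)=22, p(9)=30, p(10)=42, p(11)=56, p(12)=77, p(13)=101, p(14)=135, p(15)=176, p(16)=231, p(17)=297, p(18)=385, p(19)=490, p(20)=627, p(21)=792, p(22)=1002, p(23)=1255, p(24)=1575, p(25)=1958, p(26)=2436, p(27)=3010, p(28)=3718, p(29)=4565, p(30)=5604, p(31)=6842, p(32)=8349, p(33)=10143, p(34)=12310, p(35)=14883, p(36)=17977, p(37)=21637, p(38)=26015, p(39)=31185, p(40)=37338, p(41)=44583, p(42)=53174, p(43)=63261, p(44)=75175, p(45)=89134, p(46)=105558, p(47)=124754, p(48)=147273, p(49)=173525, p(50)=204226, p(51)=239943, p(52)=281589, p(53)=329931, p(54)=386155, p(55)=451276, p(56)=526823, p(57)=614154, p(58)=715220, p(59)=831820, p(60)=966467, p(61)=1121505, p(62)=1300156, p(63)=1505499, p(64)=1741630, p(65)=2012558, p(66)=2323520, p(67)=2679689, p(68)=3087735, p(69)=3554345, p(70)=4087968, p(71)=4697205, p(72)=5392783, p(73)=6185689, p(74)=7089500, p(75)=8118264, p(76)=9289091, p(77)=10619863, p(78)=12132164, p(79)=13848650, p(80)=15796476, p(81)=18004327, p(82)=20506255, p(83)=23338469, p(84)=26543660, p(85)=30167357, p(86)=34262962, p(87)=38887673, p(88)=44108109, p(89)=49995925, p(90)=56634173, p(91)=64112359, p(92)=72533807, p(93)=82010177, p(94)=92669720, p(95)=104651419, p(96)=118114304, p(97)=133230930, p(98)=150198136, p(99)=169229875, p(100)=190569292, p(101)=214481126, p(102)=241265379, p(103)=271248950, p(104)=304801365, p(105)=342325709, p(106)=384276336, p(107)=431149389, p(108)=483502844, p(109)=541946240, p(110)=607163746, p(111)=679903203, p(112)=761002156, p(113)=851376628, p(114)=952050665, p(115)=1064144451, p(116)=1188908248, p(117)=1327710076, p(118)=1482074143, p(119)=1653668665, p(120)=1844349560, p(121)=2056148051, p(122)=2291320912, p(123)=2552338241, p(124)=2841940500, p(125)=3163127352, p(126)=3519222692, p(127)=3913864295, p(128)=4351078600, p(129)=4835271870, p(130)=5371315400, p(131)=5964539504, p(132)=6620830889, p(133)=7346629512, p(134)=8149040695, p(135)=9035836076, p(136)=10015581680, p(137)=11097645016, p(138)=12292341831, p(139)=13610949895, p(140)=15065878135, p(141)=16670689208, p(142)=18440293320, p(143)=20390982757, p(144)=22540654445, p(145)=24908858009, p(146)=27517052599, p(147)=30388671978, p(148)=33549419497, p(149)=37027355200, p(150)=40853235313, p(151)=45060624582, p(152)=49686288421, p(153)=54770336324, p(154)=60356673280, p(155)=66493182097, p(156)=73232243759, p(157)=80630964769, p(158)=88751778802, p(159)=97662728555.
Final step: p(160) = p(159) + p(158) - p(155) - p(153) + p(148) + p(145) - p(138) - p(134) + p(125) + p(120) - p(109) - p(103) + p(90) + p(83) - p(68) - p(60) + p(43) + p(34) - p(15) - p(5)
= 97662728555 + 88751778802 - 66493182097 - 54770336324 + 33549419497 + 24908858009 - 12292341831 - 8149040695 + 3163127352 + 1844349560 - 541946240 - 271248950 + 56634173 + 23338469 - 3087735 - 966467 + 63261 + 12310 - 176 - 7
= 107438159466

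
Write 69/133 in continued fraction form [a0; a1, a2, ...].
[0; 1, 1, 12, 1, 4]

Euclidean algorithm steps:
69 = 0 × 133 + 69
133 = 1 × 69 + 64
69 = 1 × 64 + 5
64 = 12 × 5 + 4
5 = 1 × 4 + 1
4 = 4 × 1 + 0
Continued fraction: [0; 1, 1, 12, 1, 4]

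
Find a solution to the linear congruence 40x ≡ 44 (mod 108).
x ≡ 20 (mod 27)

gcd(40, 108) = 4, which divides 44, so solutions exist.
Divide through by 4: 10x ≡ 11 (mod 27).
Find 10^(-1) mod 27 by the extended Euclidean algorithm:
27 = 2 × 10 + 7  ⟹  7 = (1)·27 + (-2)·10
10 = 1 × 7 + 3  ⟹  3 = (-1)·27 + (3)·10
7 = 2 × 3 + 1  ⟹  1 = (3)·27 + (-8)·10
So (-8)·10 ≡ 1 (mod 27), i.e. 10^(-1) ≡ -8 ≡ 19 (mod 27).
x ≡ 19 × 11 = 209 ≡ 20 (mod 27).
Check: 40 × 20 = 800 ≡ 44 (mod 108).
x ≡ 20 (mod 27), giving 4 solutions mod 108.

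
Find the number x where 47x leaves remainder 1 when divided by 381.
227

gcd(47, 381) = 1, so the inverse exists.
Extended Euclidean algorithm on (381, 47):
381 = 8 × 47 + 5  ⟹  5 = (1)·381 + (-8)·47
47 = 9 × 5 + 2  ⟹  2 = (-9)·381 + (73)·47
5 = 2 × 2 + 1  ⟹  1 = (19)·381 + (-154)·47
So (-154)·47 ≡ 1 (mod 381), i.e. 47^(-1) ≡ -154 ≡ 227 (mod 381).
Check: 47 × 227 = 10669 ≡ 1 (mod 381)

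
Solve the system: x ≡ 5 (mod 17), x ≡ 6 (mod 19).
158

Using Chinese Remainder Theorem:
M = 17 × 19 = 323
M1 = 19, M2 = 17
y1 = 19^(-1) mod 17 = 9
y2 = 17^(-1) mod 19 = 9
x = (5×19×9 + 6×17×9) mod 323 = 158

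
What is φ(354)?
116

354 = 2 × 3 × 59
φ(n) = n × ∏(1 - 1/p) for each prime p dividing n
φ(354) = 354 × (1 - 1/2) × (1 - 1/3) × (1 - 1/59) = 116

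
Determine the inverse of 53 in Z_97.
11

gcd(53, 97) = 1, so the inverse exists.
Extended Euclidean algorithm on (97, 53):
97 = 1 × 53 + 44  ⟹  44 = (1)·97 + (-1)·53
53 = 1 × 44 + 9  ⟹  9 = (-1)·97 + (2)·53
44 = 4 × 9 + 8  ⟹  8 = (5)·97 + (-9)·53
9 = 1 × 8 + 1  ⟹  1 = (-6)·97 + (11)·53
So (11)·53 ≡ 1 (mod 97), i.e. 53^(-1) ≡ 11 (mod 97).
Check: 53 × 11 = 583 ≡ 1 (mod 97)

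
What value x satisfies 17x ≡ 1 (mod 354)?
125

gcd(17, 354) = 1, so the inverse exists.
Extended Euclidean algorithm on (354, 17):
354 = 20 × 17 + 14  ⟹  14 = (1)·354 + (-20)·17
17 = 1 × 14 + 3  ⟹  3 = (-1)·354 + (21)·17
14 = 4 × 3 + 2  ⟹  2 = (5)·354 + (-104)·17
3 = 1 × 2 + 1  ⟹  1 = (-6)·354 + (125)·17
So (125)·17 ≡ 1 (mod 354), i.e. 17^(-1) ≡ 125 (mod 354).
Check: 17 × 125 = 2125 ≡ 1 (mod 354)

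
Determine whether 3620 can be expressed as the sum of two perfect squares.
16² + 58² (a=16, b=58)

Factorization: 3620 = 2^2 × 5 × 181
By Fermat: n is sum of two squares iff every prime p ≡ 3 (mod 4) appears to even power.
All primes ≡ 3 (mod 4) appear to even power.
Search a = 0, 1, 2, … for 3620 - a² a perfect square: first hit at a = 16: 3620 - 256 = 3364 = 58².
3620 = 16² + 58² = 256 + 3364 ✓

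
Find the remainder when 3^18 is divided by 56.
1

Repeated squaring. Binary of 18 = 10010.
3^1 ≡ 3 (mod 56); 3^2 ≡ 9 (mod 56); 3^4 ≡ 25 (mod 56); 3^8 ≡ 9 (mod 56); 3^16 ≡ 25 (mod 56)
3^18 = 3^2 × 3^16 ≡ 1 (mod 56)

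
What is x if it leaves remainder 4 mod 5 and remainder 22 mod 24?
94

Using Chinese Remainder Theorem:
M = 5 × 24 = 120
M1 = 24, M2 = 5
y1 = 24^(-1) mod 5 = 4
y2 = 5^(-1) mod 24 = 5
x = (4×24×4 + 22×5×5) mod 120 = 94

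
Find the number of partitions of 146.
27517052599

p(n) counts ways to write n as a sum of positive integers (order ignored).
Euler's pentagonal recurrence: p(k) = p(k-1) + p(k-2) - p(k-5) - p(k-7) + p(k-12) + p(k-15) - ... (offsets j(3j∓1)/2, signs ++--, p(0)=1, p(<0)=0).
DP table for k = 0..145: p(0)=1, p(1)=1, p(2)=2, p(3)=3, p(4)=5, p(5)=7, p(6)=11, p(7)=15, p(8)=22, p(9)=30, p(10)=42, p(11)=56, p(12)=77, p(13)=101, p(14)=135, p(15)=176, p(16)=231, p(17)=297, p(18)=385, p(19)=490, p(20)=627, p(21)=792, p(22)=1002, p(23)=1255, p(24)=1575, p(25)=1958, p(26)=2436, p(27)=3010, p(28)=3718, p(29)=4565, p(30)=5604, p(31)=6842, p(32)=8349, p(33)=10143, p(34)=12310, p(35)=14883, p(36)=17977, p(37)=21637, p(38)=26015, p(39)=31185, p(40)=37338, p(41)=44583, p(42)=53174, p(43)=63261, p(44)=75175, p(45)=89134, p(46)=105558, p(47)=124754, p(48)=147273, p(49)=173525, p(50)=204226, p(51)=239943, p(52)=281589, p(53)=329931, p(54)=386155, p(55)=451276, p(56)=526823, p(57)=614154, p(58)=715220, p(59)=831820, p(60)=966467, p(61)=1121505, p(62)=1300156, p(63)=1505499, p(64)=1741630, p(65)=2012558, p(66)=2323520, p(67)=2679689, p(68)=3087735, p(69)=3554345, p(70)=4087968, p(71)=4697205, p(72)=5392783, p(73)=6185689, p(74)=7089500, p(75)=8118264, p(76)=9289091, p(77)=10619863, p(78)=12132164, p(79)=13848650, p(80)=15796476, p(81)=18004327, p(82)=20506255, p(83)=23338469, p(84)=26543660, p(85)=30167357, p(86)=34262962, p(87)=38887673, p(88)=44108109, p(89)=49995925, p(90)=56634173, p(91)=64112359, p(92)=72533807, p(93)=82010177, p(94)=92669720, p(95)=104651419, p(96)=118114304, p(97)=133230930, p(98)=150198136, p(99)=169229875, p(100)=190569292, p(101)=214481126, p(102)=241265379, p(103)=271248950, p(104)=304801365, p(105)=342325709, p(106)=384276336, p(107)=431149389, p(108)=483502844, p(109)=541946240, p(110)=607163746, p(111)=679903203, p(112)=761002156, p(113)=851376628, p(114)=952050665, p(115)=1064144451, p(116)=1188908248, p(117)=1327710076, p(118)=1482074143, p(119)=1653668665, p(120)=1844349560, p(121)=2056148051, p(122)=2291320912, p(123)=2552338241, p(124)=2841940500, p(125)=3163127352, p(126)=3519222692, p(127)=3913864295, p(128)=4351078600, p(129)=4835271870, p(130)=5371315400, p(131)=5964539504, p(132)=6620830889, p(133)=7346629512, p(134)=8149040695, p(135)=9035836076, p(136)=10015581680, p(137)=11097645016, p(138)=12292341831, p(139)=13610949895, p(140)=15065878135, p(141)=16670689208, p(142)=18440293320, p(143)=20390982757, p(144)=22540654445, p(145)=24908858009.
Final step: p(146) = p(145) + p(144) - p(141) - p(139) + p(134) + p(131) - p(124) - p(120) + p(111) + p(106) - p(95) - p(89) + p(76) + p(69) - p(54) - p(46) + p(29) + p(20) - p(1)
= 24908858009 + 22540654445 - 16670689208 - 13610949895 + 8149040695 + 5964539504 - 2841940500 - 1844349560 + 679903203 + 384276336 - 104651419 - 49995925 + 9289091 + 3554345 - 386155 - 105558 + 4565 + 627 - 1
= 27517052599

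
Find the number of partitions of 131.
5964539504

p(n) counts ways to write n as a sum of positive integers (order ignored).
Euler's pentagonal recurrence: p(k) = p(k-1) + p(k-2) - p(k-5) - p(k-7) + p(k-12) + p(k-15) - ... (offsets j(3j∓1)/2, signs ++--, p(0)=1, p(<0)=0).
DP table for k = 0..130: p(0)=1, p(1)=1, p(2)=2, p(3)=3, p(4)=5, p(5)=7, p(6)=11, p(7)=15, p(8)=22, p(9)=30, p(10)=42, p(11)=56, p(12)=77, p(13)=101, p(14)=135, p(15)=176, p(16)=231, p(17)=297, p(18)=385, p(19)=490, p(20)=627, p(21)=792, p(22)=1002, p(23)=1255, p(24)=1575, p(25)=1958, p(26)=2436, p(27)=3010, p(28)=3718, p(29)=4565, p(30)=5604, p(31)=6842, p(32)=8349, p(33)=10143, p(34)=12310, p(35)=14883, p(36)=17977, p(37)=21637, p(38)=26015, p(39)=31185, p(40)=37338, p(41)=44583, p(42)=53174, p(43)=63261, p(44)=75175, p(45)=89134, p(46)=105558, p(47)=124754, p(48)=147273, p(49)=173525, p(50)=204226, p(51)=239943, p(52)=281589, p(53)=329931, p(54)=386155, p(55)=451276, p(56)=526823, p(57)=614154, p(58)=715220, p(59)=831820, p(60)=966467, p(61)=1121505, p(62)=1300156, p(63)=1505499, p(64)=1741630, p(65)=2012558, p(66)=2323520, p(67)=2679689, p(68)=3087735, p(69)=3554345, p(70)=4087968, p(71)=4697205, p(72)=5392783, p(73)=6185689, p(74)=7089500, p(75)=8118264, p(76)=9289091, p(77)=10619863, p(78)=12132164, p(79)=13848650, p(80)=15796476, p(81)=18004327, p(82)=20506255, p(83)=23338469, p(84)=26543660, p(85)=30167357, p(86)=34262962, p(87)=38887673, p(88)=44108109, p(89)=49995925, p(90)=56634173, p(91)=64112359, p(92)=72533807, p(93)=82010177, p(94)=92669720, p(95)=104651419, p(96)=118114304, p(97)=133230930, p(98)=150198136, p(99)=169229875, p(100)=190569292, p(101)=214481126, p(102)=241265379, p(103)=271248950, p(104)=304801365, p(105)=342325709, p(106)=384276336, p(107)=431149389, p(108)=483502844, p(109)=541946240, p(110)=607163746, p(111)=679903203, p(112)=761002156, p(113)=851376628, p(114)=952050665, p(115)=1064144451, p(116)=1188908248, p(117)=1327710076, p(118)=1482074143, p(119)=1653668665, p(120)=1844349560, p(121)=2056148051, p(122)=2291320912, p(123)=2552338241, p(124)=2841940500, p(125)=3163127352, p(126)=3519222692, p(127)=3913864295, p(128)=4351078600, p(129)=4835271870, p(130)=5371315400.
Final step: p(131) = p(130) + p(129) - p(126) - p(124) + p(119) + p(116) - p(109) - p(105) + p(96) + p(91) - p(80) - p(74) + p(61) + p(54) - p(39) - p(31) + p(14) + p(5)
= 5371315400 + 4835271870 - 3519222692 - 2841940500 + 1653668665 + 1188908248 - 541946240 - 342325709 + 118114304 + 64112359 - 15796476 - 7089500 + 1121505 + 386155 - 31185 - 6842 + 135 + 7
= 5964539504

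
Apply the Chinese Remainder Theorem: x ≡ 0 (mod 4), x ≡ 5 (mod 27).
32

Using Chinese Remainder Theorem:
M = 4 × 27 = 108
M1 = 27, M2 = 4
y1 = 27^(-1) mod 4 = 3
y2 = 4^(-1) mod 27 = 7
x = (0×27×3 + 5×4×7) mod 108 = 32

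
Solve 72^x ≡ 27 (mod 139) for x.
81

Baby-step giant-step with step n = ⌈√139⌉ = 12.
Baby steps 72^j mod 139 (j:value) for j=0..11: 0:1, 1:72, 2:41, 3:33, 4:13, 5:102, 6:116, 7:12, 8:30, 9:75, 10:118, 11:17.
Giant-step multiplier: 72^(-12) ≡ 72^(138-12) = 72^126 ≡ 36 (mod 139).
Giant steps γ_i = 27·36^i mod 139: γ_0=27, γ_1=138, γ_2=103, γ_3=94, γ_4=48, γ_5=60, γ_6=75 (in table at j=9).
x = i·n + j = 6·12 + 9 = 81.
Check: 72^81 ≡ 27 (mod 139).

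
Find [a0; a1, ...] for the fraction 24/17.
[1; 2, 2, 3]

Euclidean algorithm steps:
24 = 1 × 17 + 7
17 = 2 × 7 + 3
7 = 2 × 3 + 1
3 = 3 × 1 + 0
Continued fraction: [1; 2, 2, 3]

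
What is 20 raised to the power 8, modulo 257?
242

Repeated squaring. Binary of 8 = 1000.
20^1 ≡ 20 (mod 257); 20^2 ≡ 143 (mod 257); 20^4 ≡ 146 (mod 257); 20^8 ≡ 242 (mod 257)
20^8 = 20^8 ≡ 242 (mod 257)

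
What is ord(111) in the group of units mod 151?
150

151 is prime, so ord(111) divides φ(151) = 150.
Divisors of 150: 1, 2, 3, 5, 6, 10, 15, 25, 30, 50, 75, 150.
Repeated squaring: 111^1 ≡ 111, 111^2 ≡ 90, 111^4 ≡ 97, 111^8 ≡ 47, 111^16 ≡ 95, 111^32 ≡ 116, 111^64 ≡ 17, 111^128 ≡ 138 (mod 151).
Test 111^d mod 151 for each divisor d in increasing order:
111^1 ≡ 111
111^2 ≡ 90
111^3 = 111^2·111^1 ≡ 24
111^5 = 111^4·111^1 ≡ 46
111^6 = 111^4·111^2 ≡ 123
111^10 = 111^8·111^2 ≡ 2
111^15 = 111^8·111^4·111^2·111^1 ≡ 92
111^25 = 111^16·111^8·111^1 ≡ 33
111^30 = 111^16·111^8·111^4·111^2 ≡ 8
111^50 = 111^32·111^16·111^2 ≡ 32
111^75 = 111^64·111^8·111^2·111^1 ≡ 150
111^150 = 111^128·111^16·111^4·111^2 ≡ 1  ← first divisor giving 1
The order is 150.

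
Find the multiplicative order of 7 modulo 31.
15

31 is prime, so ord(7) divides φ(31) = 30.
Divisors of 30: 1, 2, 3, 5, 6, 10, 15, 30.
Repeated squaring: 7^1 ≡ 7, 7^2 ≡ 18, 7^4 ≡ 14, 7^8 ≡ 10, 7^16 ≡ 7 (mod 31).
Test 7^d mod 31 for each divisor d in increasing order:
7^1 ≡ 7
7^2 ≡ 18
7^3 = 7^2·7^1 ≡ 2
7^5 = 7^4·7^1 ≡ 5
7^6 = 7^4·7^2 ≡ 4
7^10 = 7^8·7^2 ≡ 25
7^15 = 7^8·7^4·7^2·7^1 ≡ 1  ← first divisor giving 1
The order is 15.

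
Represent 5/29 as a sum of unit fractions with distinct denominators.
1/6 + 1/174

Greedy algorithm:
5/29: ceiling(29/5) = 6, use 1/6
1/174: ceiling(174/1) = 174, use 1/174
Result: 5/29 = 1/6 + 1/174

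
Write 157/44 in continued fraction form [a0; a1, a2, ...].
[3; 1, 1, 3, 6]

Euclidean algorithm steps:
157 = 3 × 44 + 25
44 = 1 × 25 + 19
25 = 1 × 19 + 6
19 = 3 × 6 + 1
6 = 6 × 1 + 0
Continued fraction: [3; 1, 1, 3, 6]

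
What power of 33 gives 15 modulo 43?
32

Baby-step giant-step with step n = ⌈√43⌉ = 7.
Baby steps 33^j mod 43 (j:value) for j=0..6: 0:1, 1:33, 2:14, 3:32, 4:24, 5:18, 6:35.
Giant-step multiplier: 33^(-7) ≡ 33^(42-7) = 33^35 ≡ 7 (mod 43).
Giant steps γ_i = 15·7^i mod 43: γ_0=15, γ_1=19, γ_2=4, γ_3=28, γ_4=24 (in table at j=4).
x = i·n + j = 4·7 + 4 = 32.
Check: 33^32 ≡ 15 (mod 43).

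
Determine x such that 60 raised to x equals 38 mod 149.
117

Baby-step giant-step with step n = ⌈√149⌉ = 13.
Baby steps 60^j mod 149 (j:value) for j=0..12: 0:1, 1:60, 2:24, 3:99, 4:129, 5:141, 6:116, 7:106, 8:102, 9:11, 10:64, 11:115, 12:46.
Giant-step multiplier: 60^(-13) ≡ 60^(148-13) = 60^135 ≡ 128 (mod 149).
Giant steps γ_i = 38·128^i mod 149: γ_0=38, γ_1=96, γ_2=70, γ_3=20, γ_4=27, γ_5=29, γ_6=136, γ_7=124, γ_8=78, γ_9=1 (in table at j=0).
x = i·n + j = 9·13 + 0 = 117.
Check: 60^117 ≡ 38 (mod 149).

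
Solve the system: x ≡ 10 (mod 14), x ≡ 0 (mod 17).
136

Using Chinese Remainder Theorem:
M = 14 × 17 = 238
M1 = 17, M2 = 14
y1 = 17^(-1) mod 14 = 5
y2 = 14^(-1) mod 17 = 11
x = (10×17×5 + 0×14×11) mod 238 = 136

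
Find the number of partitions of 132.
6620830889

p(n) counts ways to write n as a sum of positive integers (order ignored).
Euler's pentagonal recurrence: p(k) = p(k-1) + p(k-2) - p(k-5) - p(k-7) + p(k-12) + p(k-15) - ... (offsets j(3j∓1)/2, signs ++--, p(0)=1, p(<0)=0).
DP table for k = 0..131: p(0)=1, p(1)=1, p(2)=2, p(3)=3, p(4)=5, p(5)=7, p(6)=11, p(7)=15, p(8)=22, p(9)=30, p(10)=42, p(11)=56, p(12)=77, p(13)=101, p(14)=135, p(15)=176, p(16)=231, p(17)=297, p(18)=385, p(19)=490, p(20)=627, p(21)=792, p(22)=1002, p(23)=1255, p(24)=1575, p(25)=1958, p(26)=2436, p(27)=3010, p(28)=3718, p(29)=4565, p(30)=5604, p(31)=6842, p(32)=8349, p(33)=10143, p(34)=12310, p(35)=14883, p(36)=17977, p(37)=21637, p(38)=26015, p(39)=31185, p(40)=37338, p(41)=44583, p(42)=53174, p(43)=63261, p(44)=75175, p(45)=89134, p(46)=105558, p(47)=124754, p(48)=147273, p(49)=173525, p(50)=204226, p(51)=239943, p(52)=281589, p(53)=329931, p(54)=386155, p(55)=451276, p(56)=526823, p(57)=614154, p(58)=715220, p(59)=831820, p(60)=966467, p(61)=1121505, p(62)=1300156, p(63)=1505499, p(64)=1741630, p(65)=2012558, p(66)=2323520, p(67)=2679689, p(68)=3087735, p(69)=3554345, p(70)=4087968, p(71)=4697205, p(72)=5392783, p(73)=6185689, p(74)=7089500, p(75)=8118264, p(76)=9289091, p(77)=10619863, p(78)=12132164, p(79)=13848650, p(80)=15796476, p(81)=18004327, p(82)=20506255, p(83)=23338469, p(84)=26543660, p(85)=30167357, p(86)=34262962, p(87)=38887673, p(88)=44108109, p(89)=49995925, p(90)=56634173, p(91)=64112359, p(92)=72533807, p(93)=82010177, p(94)=92669720, p(95)=104651419, p(96)=118114304, p(97)=133230930, p(98)=150198136, p(99)=169229875, p(100)=190569292, p(101)=214481126, p(102)=241265379, p(103)=271248950, p(104)=304801365, p(105)=342325709, p(106)=384276336, p(107)=431149389, p(108)=483502844, p(109)=541946240, p(110)=607163746, p(111)=679903203, p(112)=761002156, p(113)=851376628, p(114)=952050665, p(115)=1064144451, p(116)=1188908248, p(117)=1327710076, p(118)=1482074143, p(119)=1653668665, p(120)=1844349560, p(121)=2056148051, p(122)=2291320912, p(123)=2552338241, p(124)=2841940500, p(125)=3163127352, p(126)=3519222692, p(127)=3913864295, p(128)=4351078600, p(129)=4835271870, p(130)=5371315400, p(131)=5964539504.
Final step: p(132) = p(131) + p(130) - p(127) - p(125) + p(120) + p(117) - p(110) - p(106) + p(97) + p(92) - p(81) - p(75) + p(62) + p(55) - p(40) - p(32) + p(15) + p(6)
= 5964539504 + 5371315400 - 3913864295 - 3163127352 + 1844349560 + 1327710076 - 607163746 - 384276336 + 133230930 + 72533807 - 18004327 - 8118264 + 1300156 + 451276 - 37338 - 8349 + 176 + 11
= 6620830889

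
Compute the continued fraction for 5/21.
[0; 4, 5]

Euclidean algorithm steps:
5 = 0 × 21 + 5
21 = 4 × 5 + 1
5 = 5 × 1 + 0
Continued fraction: [0; 4, 5]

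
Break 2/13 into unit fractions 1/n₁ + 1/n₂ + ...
1/7 + 1/91

Greedy algorithm:
2/13: ceiling(13/2) = 7, use 1/7
1/91: ceiling(91/1) = 91, use 1/91
Result: 2/13 = 1/7 + 1/91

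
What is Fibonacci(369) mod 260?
174

Matrix identity: Q^n = [[F_(n+1), F_n], [F_n, F_(n-1)]] with Q = [[1,1],[1,0]].
n = 369 = 101110001₂. Square-and-multiply, entries mod 260:
Q^1 = [[1,1],[1,0]]
Q^2 = (Q^1)² = [[2,1],[1,1]]
Q^5 = (Q^2)²·Q = [[8,5],[5,3]]
Q^11 = (Q^5)²·Q = [[144,89],[89,55]]
Q^23 = (Q^11)²·Q = [[88,57],[57,31]]
Q^46 = (Q^23)² = [[73,23],[23,50]]
Q^92 = (Q^46)² = [[138,229],[229,169]]
Q^184 = (Q^92)² = [[245,103],[103,142]]
Q^369 = (Q^184)²·Q = [[255,174],[174,81]]
F_369 mod 260 = Q^369[0][1] = 174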